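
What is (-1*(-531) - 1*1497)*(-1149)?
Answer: 1109934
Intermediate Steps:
(-1*(-531) - 1*1497)*(-1149) = (531 - 1497)*(-1149) = -966*(-1149) = 1109934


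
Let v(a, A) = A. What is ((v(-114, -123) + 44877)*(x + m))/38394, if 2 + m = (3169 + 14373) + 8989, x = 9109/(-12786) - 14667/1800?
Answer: 84308206885273/2727253800 ≈ 30913.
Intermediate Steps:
x = -3776453/426200 (x = 9109*(-1/12786) - 14667*1/1800 = -9109/12786 - 4889/600 = -3776453/426200 ≈ -8.8607)
m = 26529 (m = -2 + ((3169 + 14373) + 8989) = -2 + (17542 + 8989) = -2 + 26531 = 26529)
((v(-114, -123) + 44877)*(x + m))/38394 = ((-123 + 44877)*(-3776453/426200 + 26529))/38394 = (44754*(11302883347/426200))*(1/38394) = (252924620655819/213100)*(1/38394) = 84308206885273/2727253800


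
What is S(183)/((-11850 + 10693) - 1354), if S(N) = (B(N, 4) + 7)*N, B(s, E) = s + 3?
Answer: -11773/837 ≈ -14.066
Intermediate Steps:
B(s, E) = 3 + s
S(N) = N*(10 + N) (S(N) = ((3 + N) + 7)*N = (10 + N)*N = N*(10 + N))
S(183)/((-11850 + 10693) - 1354) = (183*(10 + 183))/((-11850 + 10693) - 1354) = (183*193)/(-1157 - 1354) = 35319/(-2511) = 35319*(-1/2511) = -11773/837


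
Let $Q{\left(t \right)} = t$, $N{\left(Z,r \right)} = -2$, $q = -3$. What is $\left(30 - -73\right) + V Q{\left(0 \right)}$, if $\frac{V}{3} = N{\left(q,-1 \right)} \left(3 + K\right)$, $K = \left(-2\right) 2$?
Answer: $103$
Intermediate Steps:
$K = -4$
$V = 6$ ($V = 3 \left(- 2 \left(3 - 4\right)\right) = 3 \left(\left(-2\right) \left(-1\right)\right) = 3 \cdot 2 = 6$)
$\left(30 - -73\right) + V Q{\left(0 \right)} = \left(30 - -73\right) + 6 \cdot 0 = \left(30 + 73\right) + 0 = 103 + 0 = 103$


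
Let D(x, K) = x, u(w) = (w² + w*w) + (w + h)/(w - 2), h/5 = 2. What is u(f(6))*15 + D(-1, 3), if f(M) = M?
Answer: 1139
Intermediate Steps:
h = 10 (h = 5*2 = 10)
u(w) = 2*w² + (10 + w)/(-2 + w) (u(w) = (w² + w*w) + (w + 10)/(w - 2) = (w² + w²) + (10 + w)/(-2 + w) = 2*w² + (10 + w)/(-2 + w))
u(f(6))*15 + D(-1, 3) = ((10 + 6 - 4*6² + 2*6³)/(-2 + 6))*15 - 1 = ((10 + 6 - 4*36 + 2*216)/4)*15 - 1 = ((10 + 6 - 144 + 432)/4)*15 - 1 = ((¼)*304)*15 - 1 = 76*15 - 1 = 1140 - 1 = 1139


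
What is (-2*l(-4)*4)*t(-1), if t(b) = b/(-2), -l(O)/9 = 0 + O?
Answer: -144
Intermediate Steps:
l(O) = -9*O (l(O) = -9*(0 + O) = -9*O)
t(b) = -b/2 (t(b) = b*(-½) = -b/2)
(-2*l(-4)*4)*t(-1) = (-2*(-9*(-4))*4)*(-½*(-1)) = -72*4*(½) = -2*144*(½) = -288*½ = -144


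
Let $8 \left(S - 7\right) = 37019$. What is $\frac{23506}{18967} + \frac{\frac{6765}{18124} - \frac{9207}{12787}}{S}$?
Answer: $\frac{50488956756854608}{40742017525692925} \approx 1.2392$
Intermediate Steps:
$S = \frac{37075}{8}$ ($S = 7 + \frac{1}{8} \cdot 37019 = 7 + \frac{37019}{8} = \frac{37075}{8} \approx 4634.4$)
$\frac{23506}{18967} + \frac{\frac{6765}{18124} - \frac{9207}{12787}}{S} = \frac{23506}{18967} + \frac{\frac{6765}{18124} - \frac{9207}{12787}}{\frac{37075}{8}} = 23506 \cdot \frac{1}{18967} + \left(6765 \cdot \frac{1}{18124} - \frac{9207}{12787}\right) \frac{8}{37075} = \frac{23506}{18967} + \left(\frac{6765}{18124} - \frac{9207}{12787}\right) \frac{8}{37075} = \frac{23506}{18967} - \frac{160727226}{2148047531275} = \frac{50488956756854608}{40742017525692925}$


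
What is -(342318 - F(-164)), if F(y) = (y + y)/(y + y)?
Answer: -342317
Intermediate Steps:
F(y) = 1 (F(y) = (2*y)/((2*y)) = (2*y)*(1/(2*y)) = 1)
-(342318 - F(-164)) = -(342318 - 1*1) = -(342318 - 1) = -1*342317 = -342317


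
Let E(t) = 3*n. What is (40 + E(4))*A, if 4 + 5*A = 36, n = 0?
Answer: 256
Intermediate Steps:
E(t) = 0 (E(t) = 3*0 = 0)
A = 32/5 (A = -⅘ + (⅕)*36 = -⅘ + 36/5 = 32/5 ≈ 6.4000)
(40 + E(4))*A = (40 + 0)*(32/5) = 40*(32/5) = 256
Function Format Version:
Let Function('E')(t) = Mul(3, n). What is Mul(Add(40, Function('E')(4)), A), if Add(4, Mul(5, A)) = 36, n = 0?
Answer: 256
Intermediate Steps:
Function('E')(t) = 0 (Function('E')(t) = Mul(3, 0) = 0)
A = Rational(32, 5) (A = Add(Rational(-4, 5), Mul(Rational(1, 5), 36)) = Add(Rational(-4, 5), Rational(36, 5)) = Rational(32, 5) ≈ 6.4000)
Mul(Add(40, Function('E')(4)), A) = Mul(Add(40, 0), Rational(32, 5)) = Mul(40, Rational(32, 5)) = 256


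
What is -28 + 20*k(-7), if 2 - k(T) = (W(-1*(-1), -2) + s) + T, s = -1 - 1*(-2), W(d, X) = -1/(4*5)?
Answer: 133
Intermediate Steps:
W(d, X) = -1/20
s = 1 (s = -1 + 2 = 1)
k(T) = 21/20 - T (k(T) = 2 - ((-1/20 + 1) + T) = 2 - (19/20 + T) = 2 + (-19/20 - T) = 21/20 - T)
-28 + 20*k(-7) = -28 + 20*(21/20 - 1*(-7)) = -28 + 20*(21/20 + 7) = -28 + 20*(161/20) = -28 + 161 = 133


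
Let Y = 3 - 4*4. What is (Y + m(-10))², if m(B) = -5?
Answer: 324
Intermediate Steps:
Y = -13 (Y = 3 - 16 = -13)
(Y + m(-10))² = (-13 - 5)² = (-18)² = 324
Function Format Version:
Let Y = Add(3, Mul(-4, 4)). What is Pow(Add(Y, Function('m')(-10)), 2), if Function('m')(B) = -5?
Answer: 324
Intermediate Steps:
Y = -13 (Y = Add(3, -16) = -13)
Pow(Add(Y, Function('m')(-10)), 2) = Pow(Add(-13, -5), 2) = Pow(-18, 2) = 324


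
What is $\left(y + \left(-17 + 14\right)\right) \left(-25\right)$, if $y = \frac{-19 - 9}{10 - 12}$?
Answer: $-275$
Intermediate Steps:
$y = 14$ ($y = - \frac{28}{-2} = \left(-28\right) \left(- \frac{1}{2}\right) = 14$)
$\left(y + \left(-17 + 14\right)\right) \left(-25\right) = \left(14 + \left(-17 + 14\right)\right) \left(-25\right) = \left(14 - 3\right) \left(-25\right) = 11 \left(-25\right) = -275$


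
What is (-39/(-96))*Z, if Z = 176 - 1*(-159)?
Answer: 4355/32 ≈ 136.09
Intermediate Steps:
Z = 335 (Z = 176 + 159 = 335)
(-39/(-96))*Z = -39/(-96)*335 = -39*(-1/96)*335 = (13/32)*335 = 4355/32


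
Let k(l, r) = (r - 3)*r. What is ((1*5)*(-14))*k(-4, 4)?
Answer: -280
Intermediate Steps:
k(l, r) = r*(-3 + r) (k(l, r) = (-3 + r)*r = r*(-3 + r))
((1*5)*(-14))*k(-4, 4) = ((1*5)*(-14))*(4*(-3 + 4)) = (5*(-14))*(4*1) = -70*4 = -280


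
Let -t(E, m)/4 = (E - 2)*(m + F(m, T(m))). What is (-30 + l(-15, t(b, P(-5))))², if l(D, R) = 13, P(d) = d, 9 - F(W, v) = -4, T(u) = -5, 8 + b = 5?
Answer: 289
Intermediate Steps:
b = -3 (b = -8 + 5 = -3)
F(W, v) = 13 (F(W, v) = 9 - 1*(-4) = 9 + 4 = 13)
t(E, m) = -4*(-2 + E)*(13 + m) (t(E, m) = -4*(E - 2)*(m + 13) = -4*(-2 + E)*(13 + m))
(-30 + l(-15, t(b, P(-5))))² = (-30 + 13)² = (-17)² = 289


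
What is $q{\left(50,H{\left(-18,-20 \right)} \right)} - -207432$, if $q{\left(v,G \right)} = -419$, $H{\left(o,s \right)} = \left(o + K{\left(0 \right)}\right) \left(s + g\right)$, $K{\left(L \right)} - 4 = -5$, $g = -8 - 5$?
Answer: $207013$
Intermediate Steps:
$g = -13$
$K{\left(L \right)} = -1$ ($K{\left(L \right)} = 4 - 5 = -1$)
$H{\left(o,s \right)} = \left(-1 + o\right) \left(-13 + s\right)$ ($H{\left(o,s \right)} = \left(o - 1\right) \left(s - 13\right) = \left(-1 + o\right) \left(-13 + s\right)$)
$q{\left(50,H{\left(-18,-20 \right)} \right)} - -207432 = -419 - -207432 = -419 + 207432 = 207013$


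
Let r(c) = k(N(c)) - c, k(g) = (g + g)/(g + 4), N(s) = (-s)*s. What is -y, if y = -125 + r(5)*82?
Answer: 7135/21 ≈ 339.76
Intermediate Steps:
N(s) = -s²
k(g) = 2*g/(4 + g) (k(g) = (2*g)/(4 + g) = 2*g/(4 + g))
r(c) = -c - 2*c²/(4 - c²) (r(c) = 2*(-c²)/(4 - c²) - c = -2*c²/(4 - c²) - c = -c - 2*c²/(4 - c²))
y = -7135/21 (y = -125 + (5*(4 - 1*5² + 2*5)/(-4 + 5²))*82 = -125 + (5*(4 - 1*25 + 10)/(-4 + 25))*82 = -125 + (5*(4 - 25 + 10)/21)*82 = -125 + (5*(1/21)*(-11))*82 = -125 - 55/21*82 = -125 - 4510/21 = -7135/21 ≈ -339.76)
-y = -1*(-7135/21) = 7135/21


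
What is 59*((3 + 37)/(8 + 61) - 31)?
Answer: -123841/69 ≈ -1794.8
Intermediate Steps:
59*((3 + 37)/(8 + 61) - 31) = 59*(40/69 - 31) = 59*(-2099/69) = -123841/69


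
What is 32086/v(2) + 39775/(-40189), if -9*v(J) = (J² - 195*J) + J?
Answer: 1931710781/2572096 ≈ 751.03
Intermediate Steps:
v(J) = -J²/9 + 194*J/9 (v(J) = -((J² - 195*J) + J)/9 = -(J² - 194*J)/9 = -J²/9 + 194*J/9)
32086/v(2) + 39775/(-40189) = 32086/(((⅑)*2*(194 - 1*2))) + 39775/(-40189) = 32086/(((⅑)*2*(194 - 2))) + 39775*(-1/40189) = 32086/(((⅑)*2*192)) - 39775/40189 = 32086/(128/3) - 39775/40189 = 32086*(3/128) - 39775/40189 = 48129/64 - 39775/40189 = 1931710781/2572096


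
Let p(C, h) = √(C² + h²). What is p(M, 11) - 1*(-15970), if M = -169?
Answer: 15970 + √28682 ≈ 16139.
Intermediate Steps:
p(M, 11) - 1*(-15970) = √((-169)² + 11²) - 1*(-15970) = √(28561 + 121) + 15970 = √28682 + 15970 = 15970 + √28682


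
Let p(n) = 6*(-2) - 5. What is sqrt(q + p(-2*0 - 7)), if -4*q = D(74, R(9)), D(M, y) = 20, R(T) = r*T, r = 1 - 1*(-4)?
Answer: I*sqrt(22) ≈ 4.6904*I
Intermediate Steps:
r = 5 (r = 1 + 4 = 5)
R(T) = 5*T
p(n) = -17 (p(n) = -12 - 5 = -17)
q = -5 (q = -1/4*20 = -5)
sqrt(q + p(-2*0 - 7)) = sqrt(-5 - 17) = sqrt(-22) = I*sqrt(22)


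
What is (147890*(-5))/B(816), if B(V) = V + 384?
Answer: -14789/24 ≈ -616.21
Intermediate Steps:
B(V) = 384 + V
(147890*(-5))/B(816) = (147890*(-5))/(384 + 816) = -739450/1200 = -739450*1/1200 = -14789/24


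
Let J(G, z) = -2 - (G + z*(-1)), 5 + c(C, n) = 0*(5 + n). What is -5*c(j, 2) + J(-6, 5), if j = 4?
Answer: 34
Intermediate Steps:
c(C, n) = -5 (c(C, n) = -5 + 0*(5 + n) = -5 + 0 = -5)
J(G, z) = -2 + z - G (J(G, z) = -2 - (G - z) = -2 + (z - G) = -2 + z - G)
-5*c(j, 2) + J(-6, 5) = -5*(-5) + (-2 + 5 - 1*(-6)) = 25 + (-2 + 5 + 6) = 25 + 9 = 34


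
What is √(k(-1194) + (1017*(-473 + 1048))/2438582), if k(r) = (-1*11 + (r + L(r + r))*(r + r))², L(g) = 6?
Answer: √165605609411893834421374/143446 ≈ 2.8369e+6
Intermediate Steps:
k(r) = (-11 + 2*r*(6 + r))² (k(r) = (-1*11 + (r + 6)*(r + r))² = (-11 + (6 + r)*(2*r))² = (-11 + 2*r*(6 + r))²)
√(k(-1194) + (1017*(-473 + 1048))/2438582) = √((-11 + 2*(-1194)² + 12*(-1194))² + (1017*(-473 + 1048))/2438582) = √((-11 + 2*1425636 - 14328)² + (1017*575)*(1/2438582)) = √((-11 + 2851272 - 14328)² + 584775*(1/2438582)) = √(2836933² + 584775/2438582) = √(8048188846489 + 584775/2438582) = √(19626168453649423373/2438582) = √165605609411893834421374/143446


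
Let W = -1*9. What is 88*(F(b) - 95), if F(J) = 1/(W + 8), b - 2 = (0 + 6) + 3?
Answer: -8448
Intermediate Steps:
W = -9
b = 11 (b = 2 + ((0 + 6) + 3) = 2 + (6 + 3) = 2 + 9 = 11)
F(J) = -1 (F(J) = 1/(-9 + 8) = 1/(-1) = -1)
88*(F(b) - 95) = 88*(-1 - 95) = 88*(-96) = -8448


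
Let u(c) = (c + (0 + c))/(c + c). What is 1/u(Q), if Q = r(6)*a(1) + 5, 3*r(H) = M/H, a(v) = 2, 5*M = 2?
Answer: 1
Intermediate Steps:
M = ⅖ (M = (⅕)*2 = ⅖ ≈ 0.40000)
r(H) = 2/(15*H) (r(H) = (2/(5*H))/3 = 2/(15*H))
Q = 227/45 (Q = ((2/15)/6)*2 + 5 = ((2/15)*(⅙))*2 + 5 = (1/45)*2 + 5 = 2/45 + 5 = 227/45 ≈ 5.0444)
u(c) = 1 (u(c) = (c + c)/((2*c)) = (2*c)*(1/(2*c)) = 1)
1/u(Q) = 1/1 = 1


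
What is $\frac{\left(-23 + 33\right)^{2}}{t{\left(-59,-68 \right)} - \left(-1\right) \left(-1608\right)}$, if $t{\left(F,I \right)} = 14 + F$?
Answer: $- \frac{100}{1653} \approx -0.060496$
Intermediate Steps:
$\frac{\left(-23 + 33\right)^{2}}{t{\left(-59,-68 \right)} - \left(-1\right) \left(-1608\right)} = \frac{\left(-23 + 33\right)^{2}}{\left(14 - 59\right) - \left(-1\right) \left(-1608\right)} = \frac{10^{2}}{-45 - 1608} = \frac{100}{-45 - 1608} = \frac{100}{-1653} = 100 \left(- \frac{1}{1653}\right) = - \frac{100}{1653}$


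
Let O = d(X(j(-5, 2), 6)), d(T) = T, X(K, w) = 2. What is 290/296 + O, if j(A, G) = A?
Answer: 441/148 ≈ 2.9797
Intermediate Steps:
O = 2
290/296 + O = 290/296 + 2 = 290*(1/296) + 2 = 145/148 + 2 = 441/148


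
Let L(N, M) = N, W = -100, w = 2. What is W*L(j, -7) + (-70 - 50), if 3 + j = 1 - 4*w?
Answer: 880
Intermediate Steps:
j = -10 (j = -3 + (1 - 4*2) = -3 + (1 - 8) = -3 - 7 = -10)
W*L(j, -7) + (-70 - 50) = -100*(-10) + (-70 - 50) = 1000 - 120 = 880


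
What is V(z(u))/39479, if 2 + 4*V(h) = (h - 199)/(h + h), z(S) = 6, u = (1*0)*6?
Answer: -217/1894992 ≈ -0.00011451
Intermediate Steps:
u = 0 (u = 0*6 = 0)
V(h) = -½ + (-199 + h)/(8*h) (V(h) = -½ + ((h - 199)/(h + h))/4 = -½ + ((-199 + h)/((2*h)))/4 = -½ + ((-199 + h)*(1/(2*h)))/4 = -½ + ((-199 + h)/(2*h))/4 = -½ + (-199 + h)/(8*h))
V(z(u))/39479 = ((⅛)*(-199 - 3*6)/6)/39479 = ((⅛)*(⅙)*(-199 - 18))*(1/39479) = ((⅛)*(⅙)*(-217))*(1/39479) = -217/48*1/39479 = -217/1894992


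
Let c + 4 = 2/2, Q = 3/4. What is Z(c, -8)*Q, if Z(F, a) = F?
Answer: -9/4 ≈ -2.2500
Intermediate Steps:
Q = ¾ (Q = 3*(¼) = ¾ ≈ 0.75000)
c = -3 (c = -4 + 2/2 = -4 + 2*(½) = -4 + 1 = -3)
Z(c, -8)*Q = -3*¾ = -9/4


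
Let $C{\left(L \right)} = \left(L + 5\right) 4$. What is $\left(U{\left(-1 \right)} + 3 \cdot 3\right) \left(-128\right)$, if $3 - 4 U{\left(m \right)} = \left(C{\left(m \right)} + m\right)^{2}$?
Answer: $5952$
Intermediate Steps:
$C{\left(L \right)} = 20 + 4 L$ ($C{\left(L \right)} = \left(5 + L\right) 4 = 20 + 4 L$)
$U{\left(m \right)} = \frac{3}{4} - \frac{\left(20 + 5 m\right)^{2}}{4}$ ($U{\left(m \right)} = \frac{3}{4} - \frac{\left(\left(20 + 4 m\right) + m\right)^{2}}{4} = \frac{3}{4} - \frac{\left(20 + 5 m\right)^{2}}{4}$)
$\left(U{\left(-1 \right)} + 3 \cdot 3\right) \left(-128\right) = \left(\left(\frac{3}{4} - \frac{25 \left(4 - 1\right)^{2}}{4}\right) + 3 \cdot 3\right) \left(-128\right) = \left(\left(\frac{3}{4} - \frac{25 \cdot 3^{2}}{4}\right) + 9\right) \left(-128\right) = \left(\left(\frac{3}{4} - \frac{225}{4}\right) + 9\right) \left(-128\right) = \left(- \frac{111}{2} + 9\right) \left(-128\right) = \left(- \frac{93}{2}\right) \left(-128\right) = 5952$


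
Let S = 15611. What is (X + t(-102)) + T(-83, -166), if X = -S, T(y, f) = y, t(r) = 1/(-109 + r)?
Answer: -3311435/211 ≈ -15694.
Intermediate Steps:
X = -15611 (X = -1*15611 = -15611)
(X + t(-102)) + T(-83, -166) = (-15611 + 1/(-109 - 102)) - 83 = (-15611 + 1/(-211)) - 83 = (-15611 - 1/211) - 83 = -3293922/211 - 83 = -3311435/211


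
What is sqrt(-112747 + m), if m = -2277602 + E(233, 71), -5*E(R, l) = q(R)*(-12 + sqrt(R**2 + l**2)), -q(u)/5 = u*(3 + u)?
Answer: sqrt(-3050205 + 54988*sqrt(59330)) ≈ 3216.2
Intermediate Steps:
q(u) = -5*u*(3 + u)
E(R, l) = R*(-12 + sqrt(R**2 + l**2))*(3 + R) (E(R, l) = -(-5*R*(3 + R))*(-12 + sqrt(R**2 + l**2))/5 = -(-1)*R*(-12 + sqrt(R**2 + l**2))*(3 + R) = R*(-12 + sqrt(R**2 + l**2))*(3 + R))
m = -2937458 + 54988*sqrt(59330) (m = -2277602 + 233*(-12 + sqrt(233**2 + 71**2))*(3 + 233) = -2277602 + 233*(-12 + sqrt(54289 + 5041))*236 = -2277602 + 233*(-12 + sqrt(59330))*236 = -2277602 + (-659856 + 54988*sqrt(59330)) = -2937458 + 54988*sqrt(59330) ≈ 1.0456e+7)
sqrt(-112747 + m) = sqrt(-112747 + (-2937458 + 54988*sqrt(59330))) = sqrt(-3050205 + 54988*sqrt(59330))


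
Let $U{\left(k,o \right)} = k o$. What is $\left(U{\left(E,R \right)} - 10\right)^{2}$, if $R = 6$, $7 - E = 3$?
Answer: $196$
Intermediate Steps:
$E = 4$ ($E = 7 - 3 = 4$)
$\left(U{\left(E,R \right)} - 10\right)^{2} = \left(4 \cdot 6 - 10\right)^{2} = \left(24 - 10\right)^{2} = 14^{2} = 196$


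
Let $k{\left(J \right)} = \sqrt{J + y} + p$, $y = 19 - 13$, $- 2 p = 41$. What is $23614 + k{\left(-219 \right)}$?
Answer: $\frac{47187}{2} + i \sqrt{213} \approx 23594.0 + 14.595 i$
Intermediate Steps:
$p = - \frac{41}{2}$ ($p = \left(- \frac{1}{2}\right) 41 = - \frac{41}{2} \approx -20.5$)
$y = 6$
$k{\left(J \right)} = - \frac{41}{2} + \sqrt{6 + J}$ ($k{\left(J \right)} = \sqrt{J + 6} - \frac{41}{2} = \sqrt{6 + J} - \frac{41}{2} = - \frac{41}{2} + \sqrt{6 + J}$)
$23614 + k{\left(-219 \right)} = 23614 - \left(\frac{41}{2} - \sqrt{6 - 219}\right) = 23614 - \left(\frac{41}{2} - \sqrt{-213}\right) = 23614 - \left(\frac{41}{2} - i \sqrt{213}\right) = \frac{47187}{2} + i \sqrt{213}$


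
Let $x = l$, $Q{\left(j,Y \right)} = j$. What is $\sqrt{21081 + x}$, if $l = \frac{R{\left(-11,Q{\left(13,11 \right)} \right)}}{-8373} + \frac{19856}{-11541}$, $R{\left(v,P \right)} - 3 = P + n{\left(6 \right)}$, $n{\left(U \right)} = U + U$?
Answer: $\frac{\sqrt{2430075347296639741}}{10736977} \approx 145.19$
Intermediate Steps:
$n{\left(U \right)} = 2 U$
$R{\left(v,P \right)} = 15 + P$ ($R{\left(v,P \right)} = 3 + \left(P + 2 \cdot 6\right) = 3 + \left(P + 12\right) = 3 + \left(12 + P\right) = 15 + P$)
$l = - \frac{18508604}{10736977}$ ($l = \frac{15 + 13}{-8373} + \frac{19856}{-11541} = 28 \left(- \frac{1}{8373}\right) + 19856 \left(- \frac{1}{11541}\right) = - \frac{28}{8373} - \frac{19856}{11541} = - \frac{18508604}{10736977} \approx -1.7238$)
$x = - \frac{18508604}{10736977} \approx -1.7238$
$\sqrt{21081 + x} = \sqrt{21081 - \frac{18508604}{10736977}} = \sqrt{\frac{226327703533}{10736977}} = \frac{\sqrt{2430075347296639741}}{10736977}$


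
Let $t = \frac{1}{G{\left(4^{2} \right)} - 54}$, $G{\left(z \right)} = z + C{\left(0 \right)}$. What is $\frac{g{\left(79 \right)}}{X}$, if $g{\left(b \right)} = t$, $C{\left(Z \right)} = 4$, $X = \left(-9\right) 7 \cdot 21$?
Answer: $\frac{1}{44982} \approx 2.2231 \cdot 10^{-5}$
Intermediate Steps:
$X = -1323$ ($X = \left(-63\right) 21 = -1323$)
$G{\left(z \right)} = 4 + z$ ($G{\left(z \right)} = z + 4 = 4 + z$)
$t = - \frac{1}{34}$ ($t = \frac{1}{\left(4 + 4^{2}\right) - 54} = \frac{1}{\left(4 + 16\right) - 54} = \frac{1}{20 - 54} = \frac{1}{-34} = - \frac{1}{34} \approx -0.029412$)
$g{\left(b \right)} = - \frac{1}{34}$
$\frac{g{\left(79 \right)}}{X} = - \frac{1}{34 \left(-1323\right)} = \left(- \frac{1}{34}\right) \left(- \frac{1}{1323}\right) = \frac{1}{44982}$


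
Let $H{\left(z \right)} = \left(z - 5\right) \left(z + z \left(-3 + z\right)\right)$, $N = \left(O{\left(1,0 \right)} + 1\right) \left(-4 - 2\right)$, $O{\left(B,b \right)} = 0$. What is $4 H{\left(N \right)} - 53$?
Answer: $-2165$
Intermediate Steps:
$N = -6$ ($N = \left(0 + 1\right) \left(-4 - 2\right) = 1 \left(-4 - 2\right) = 1 \left(-6\right) = -6$)
$H{\left(z \right)} = \left(-5 + z\right) \left(z + z \left(-3 + z\right)\right)$
$4 H{\left(N \right)} - 53 = 4 \left(- 6 \left(10 + \left(-6\right)^{2} - -42\right)\right) - 53 = 4 \left(- 6 \left(10 + 36 + 42\right)\right) - 53 = 4 \left(\left(-6\right) 88\right) - 53 = 4 \left(-528\right) - 53 = -2112 - 53 = -2165$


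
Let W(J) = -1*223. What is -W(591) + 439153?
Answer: 439376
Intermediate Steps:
W(J) = -223
-W(591) + 439153 = -1*(-223) + 439153 = 223 + 439153 = 439376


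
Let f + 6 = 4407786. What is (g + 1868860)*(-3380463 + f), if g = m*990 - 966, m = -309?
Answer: 1604652716928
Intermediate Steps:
f = 4407780 (f = -6 + 4407786 = 4407780)
g = -306876 (g = -309*990 - 966 = -305910 - 966 = -306876)
(g + 1868860)*(-3380463 + f) = (-306876 + 1868860)*(-3380463 + 4407780) = 1561984*1027317 = 1604652716928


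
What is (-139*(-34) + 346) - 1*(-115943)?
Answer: 121015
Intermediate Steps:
(-139*(-34) + 346) - 1*(-115943) = (4726 + 346) + 115943 = 5072 + 115943 = 121015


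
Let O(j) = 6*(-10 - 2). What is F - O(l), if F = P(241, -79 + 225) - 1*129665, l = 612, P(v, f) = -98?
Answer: -129691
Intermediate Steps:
O(j) = -72 (O(j) = 6*(-12) = -72)
F = -129763 (F = -98 - 1*129665 = -98 - 129665 = -129763)
F - O(l) = -129763 - 1*(-72) = -129763 + 72 = -129691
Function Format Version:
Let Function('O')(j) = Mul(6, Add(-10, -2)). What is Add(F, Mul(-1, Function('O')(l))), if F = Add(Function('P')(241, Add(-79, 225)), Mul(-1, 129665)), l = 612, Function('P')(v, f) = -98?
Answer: -129691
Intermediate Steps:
Function('O')(j) = -72 (Function('O')(j) = Mul(6, -12) = -72)
F = -129763 (F = Add(-98, Mul(-1, 129665)) = Add(-98, -129665) = -129763)
Add(F, Mul(-1, Function('O')(l))) = Add(-129763, Mul(-1, -72)) = Add(-129763, 72) = -129691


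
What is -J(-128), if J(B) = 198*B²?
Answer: -3244032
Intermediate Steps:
-J(-128) = -198*(-128)² = -198*16384 = -1*3244032 = -3244032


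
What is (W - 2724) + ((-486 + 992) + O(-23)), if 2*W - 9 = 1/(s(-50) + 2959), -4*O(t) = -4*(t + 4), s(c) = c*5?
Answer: -6047842/2709 ≈ -2232.5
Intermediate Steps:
s(c) = 5*c
O(t) = 4 + t (O(t) = -(-1)*(t + 4) = -(-1)*(4 + t) = -(-16 - 4*t)/4 = 4 + t)
W = 12191/2709 (W = 9/2 + 1/(2*(5*(-50) + 2959)) = 9/2 + 1/(2*(-250 + 2959)) = 9/2 + (½)/2709 = 9/2 + (½)*(1/2709) = 9/2 + 1/5418 = 12191/2709 ≈ 4.5002)
(W - 2724) + ((-486 + 992) + O(-23)) = (12191/2709 - 2724) + ((-486 + 992) + (4 - 23)) = -7367125/2709 + (506 - 19) = -7367125/2709 + 487 = -6047842/2709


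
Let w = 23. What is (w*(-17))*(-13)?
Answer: 5083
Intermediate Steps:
(w*(-17))*(-13) = (23*(-17))*(-13) = -391*(-13) = 5083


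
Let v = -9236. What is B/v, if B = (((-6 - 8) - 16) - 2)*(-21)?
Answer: -168/2309 ≈ -0.072759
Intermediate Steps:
B = 672 (B = ((-14 - 16) - 2)*(-21) = (-30 - 2)*(-21) = -32*(-21) = 672)
B/v = 672/(-9236) = 672*(-1/9236) = -168/2309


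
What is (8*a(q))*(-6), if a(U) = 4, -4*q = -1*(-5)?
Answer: -192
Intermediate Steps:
q = -5/4 (q = -(-1)*(-5)/4 = -¼*5 = -5/4 ≈ -1.2500)
(8*a(q))*(-6) = (8*4)*(-6) = 32*(-6) = -192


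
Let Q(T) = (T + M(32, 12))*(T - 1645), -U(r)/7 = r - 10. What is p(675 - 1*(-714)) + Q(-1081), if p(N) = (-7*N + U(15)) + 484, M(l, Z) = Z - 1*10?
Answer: 2932080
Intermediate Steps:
M(l, Z) = -10 + Z (M(l, Z) = Z - 10 = -10 + Z)
U(r) = 70 - 7*r (U(r) = -7*(r - 10) = -7*(-10 + r) = 70 - 7*r)
p(N) = 449 - 7*N (p(N) = (-7*N + (70 - 7*15)) + 484 = (-7*N + (70 - 105)) + 484 = (-7*N - 35) + 484 = (-35 - 7*N) + 484 = 449 - 7*N)
Q(T) = (-1645 + T)*(2 + T) (Q(T) = (T + (-10 + 12))*(T - 1645) = (T + 2)*(-1645 + T) = (2 + T)*(-1645 + T) = (-1645 + T)*(2 + T))
p(675 - 1*(-714)) + Q(-1081) = (449 - 7*(675 - 1*(-714))) + (-3290 + (-1081)² - 1643*(-1081)) = (449 - 7*(675 + 714)) + (-3290 + 1168561 + 1776083) = (449 - 7*1389) + 2941354 = (449 - 9723) + 2941354 = -9274 + 2941354 = 2932080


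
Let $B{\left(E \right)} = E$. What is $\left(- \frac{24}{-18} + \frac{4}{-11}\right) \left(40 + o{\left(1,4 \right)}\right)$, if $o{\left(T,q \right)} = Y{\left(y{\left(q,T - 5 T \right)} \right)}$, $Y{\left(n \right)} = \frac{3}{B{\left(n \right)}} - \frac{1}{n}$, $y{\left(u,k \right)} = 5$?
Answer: $\frac{6464}{165} \approx 39.176$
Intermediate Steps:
$Y{\left(n \right)} = \frac{2}{n}$ ($Y{\left(n \right)} = \frac{3}{n} - \frac{1}{n} = \frac{2}{n}$)
$o{\left(T,q \right)} = \frac{2}{5}$
$\left(- \frac{24}{-18} + \frac{4}{-11}\right) \left(40 + o{\left(1,4 \right)}\right) = \left(- \frac{24}{-18} + \frac{4}{-11}\right) \left(40 + \frac{2}{5}\right) = \left(\left(-24\right) \left(- \frac{1}{18}\right) + 4 \left(- \frac{1}{11}\right)\right) \frac{202}{5} = \left(\frac{4}{3} - \frac{4}{11}\right) \frac{202}{5} = \frac{32}{33} \cdot \frac{202}{5} = \frac{6464}{165}$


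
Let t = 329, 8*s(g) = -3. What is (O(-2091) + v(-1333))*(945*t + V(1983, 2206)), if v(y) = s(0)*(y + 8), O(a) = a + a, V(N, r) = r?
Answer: -9230825391/8 ≈ -1.1539e+9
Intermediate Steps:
O(a) = 2*a
s(g) = -3/8 (s(g) = (1/8)*(-3) = -3/8)
v(y) = -3 - 3*y/8 (v(y) = -3*(y + 8)/8 = -3*(8 + y)/8 = -3 - 3*y/8)
(O(-2091) + v(-1333))*(945*t + V(1983, 2206)) = (2*(-2091) + (-3 - 3/8*(-1333)))*(945*329 + 2206) = (-4182 + (-3 + 3999/8))*(310905 + 2206) = (-4182 + 3975/8)*313111 = -29481/8*313111 = -9230825391/8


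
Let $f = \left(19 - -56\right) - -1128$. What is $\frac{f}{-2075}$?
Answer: $- \frac{1203}{2075} \approx -0.57976$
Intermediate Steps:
$f = 1203$ ($f = \left(19 + 56\right) + 1128 = 75 + 1128 = 1203$)
$\frac{f}{-2075} = \frac{1203}{-2075} = 1203 \left(- \frac{1}{2075}\right) = - \frac{1203}{2075}$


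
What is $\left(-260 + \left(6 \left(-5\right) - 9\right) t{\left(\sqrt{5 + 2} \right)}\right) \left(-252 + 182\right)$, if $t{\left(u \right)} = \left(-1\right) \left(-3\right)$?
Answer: $26390$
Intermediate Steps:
$t{\left(u \right)} = 3$
$\left(-260 + \left(6 \left(-5\right) - 9\right) t{\left(\sqrt{5 + 2} \right)}\right) \left(-252 + 182\right) = \left(-260 + \left(6 \left(-5\right) - 9\right) 3\right) \left(-252 + 182\right) = \left(-260 + \left(-30 - 9\right) 3\right) \left(-70\right) = \left(-260 - 117\right) \left(-70\right) = \left(-377\right) \left(-70\right) = 26390$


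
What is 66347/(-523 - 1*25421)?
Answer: -66347/25944 ≈ -2.5573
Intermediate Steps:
66347/(-523 - 1*25421) = 66347/(-523 - 25421) = 66347/(-25944) = 66347*(-1/25944) = -66347/25944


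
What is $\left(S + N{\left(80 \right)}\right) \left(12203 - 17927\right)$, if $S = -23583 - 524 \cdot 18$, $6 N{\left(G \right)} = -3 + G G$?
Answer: $182875122$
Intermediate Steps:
$N{\left(G \right)} = - \frac{1}{2} + \frac{G^{2}}{6}$ ($N{\left(G \right)} = \frac{-3 + G G}{6} = \frac{-3 + G^{2}}{6} = - \frac{1}{2} + \frac{G^{2}}{6}$)
$S = -33015$ ($S = -23583 - 9432 = -33015$)
$\left(S + N{\left(80 \right)}\right) \left(12203 - 17927\right) = \left(-33015 - \left(\frac{1}{2} - \frac{80^{2}}{6}\right)\right) \left(12203 - 17927\right) = \left(-33015 + \left(- \frac{1}{2} + \frac{1}{6} \cdot 6400\right)\right) \left(-5724\right) = \left(-33015 + \left(- \frac{1}{2} + \frac{3200}{3}\right)\right) \left(-5724\right) = \left(-33015 + \frac{6397}{6}\right) \left(-5724\right) = \left(- \frac{191693}{6}\right) \left(-5724\right) = 182875122$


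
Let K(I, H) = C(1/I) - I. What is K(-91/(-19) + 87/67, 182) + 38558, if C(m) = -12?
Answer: 49061308/1273 ≈ 38540.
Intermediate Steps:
K(I, H) = -12 - I
K(-91/(-19) + 87/67, 182) + 38558 = (-12 - (-91/(-19) + 87/67)) + 38558 = (-12 - (-91*(-1/19) + 87*(1/67))) + 38558 = (-12 - (91/19 + 87/67)) + 38558 = (-12 - 1*7750/1273) + 38558 = (-12 - 7750/1273) + 38558 = -23026/1273 + 38558 = 49061308/1273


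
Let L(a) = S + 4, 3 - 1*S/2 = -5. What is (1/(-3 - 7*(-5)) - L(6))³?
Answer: -997002999/125000 ≈ -7976.0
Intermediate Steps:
S = 16 (S = 6 - 2*(-5) = 6 + 10 = 16)
L(a) = 20 (L(a) = 16 + 4 = 20)
(1/(-3 - 7*(-5)) - L(6))³ = (1/(-3 - 7*(-5)) - 1*20)³ = (-⅕/(-10) - 20)³ = (-⅒*(-⅕) - 20)³ = (1/50 - 20)³ = (-999/50)³ = -997002999/125000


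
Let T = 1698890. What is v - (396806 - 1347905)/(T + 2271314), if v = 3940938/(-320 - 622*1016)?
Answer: -1880621818053/313781102936 ≈ -5.9934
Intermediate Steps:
v = -1970469/316136 (v = 3940938/(-320 - 631952) = 3940938/(-632272) = 3940938*(-1/632272) = -1970469/316136 ≈ -6.2330)
v - (396806 - 1347905)/(T + 2271314) = -1970469/316136 - (396806 - 1347905)/(1698890 + 2271314) = -1970469/316136 - (-951099)/3970204 = -1970469/316136 - 1*(-951099/3970204) = -1970469/316136 + 951099/3970204 = -1880621818053/313781102936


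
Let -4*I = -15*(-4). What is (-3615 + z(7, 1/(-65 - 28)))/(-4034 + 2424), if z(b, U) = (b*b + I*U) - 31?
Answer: 55751/24955 ≈ 2.2341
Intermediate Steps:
I = -15 (I = -(-5)*3*(-4)/4 = -(-5)*(-12)/4 = -¼*60 = -15)
z(b, U) = -31 + b² - 15*U (z(b, U) = (b*b - 15*U) - 31 = (b² - 15*U) - 31 = -31 + b² - 15*U)
(-3615 + z(7, 1/(-65 - 28)))/(-4034 + 2424) = (-3615 + (-31 + 7² - 15/(-65 - 28)))/(-4034 + 2424) = (-3615 + (-31 + 49 - 15/(-93)))/(-1610) = (-3615 + (-31 + 49 - 15*(-1/93)))*(-1/1610) = (-3615 + (-31 + 49 + 5/31))*(-1/1610) = (-3615 + 563/31)*(-1/1610) = -111502/31*(-1/1610) = 55751/24955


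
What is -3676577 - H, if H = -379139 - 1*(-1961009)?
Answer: -5258447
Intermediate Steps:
H = 1581870 (H = -379139 + 1961009 = 1581870)
-3676577 - H = -3676577 - 1*1581870 = -3676577 - 1581870 = -5258447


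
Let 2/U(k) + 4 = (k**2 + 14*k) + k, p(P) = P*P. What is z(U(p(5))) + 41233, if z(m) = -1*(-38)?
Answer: 41271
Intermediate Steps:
p(P) = P**2
U(k) = 2/(-4 + k**2 + 15*k) (U(k) = 2/(-4 + ((k**2 + 14*k) + k)) = 2/(-4 + (k**2 + 15*k)) = 2/(-4 + k**2 + 15*k))
z(m) = 38
z(U(p(5))) + 41233 = 38 + 41233 = 41271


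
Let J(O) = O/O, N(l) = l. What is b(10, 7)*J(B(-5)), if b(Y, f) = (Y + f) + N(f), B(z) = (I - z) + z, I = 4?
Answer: 24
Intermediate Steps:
B(z) = 4 (B(z) = (4 - z) + z = 4)
b(Y, f) = Y + 2*f (b(Y, f) = (Y + f) + f = Y + 2*f)
J(O) = 1
b(10, 7)*J(B(-5)) = (10 + 2*7)*1 = (10 + 14)*1 = 24*1 = 24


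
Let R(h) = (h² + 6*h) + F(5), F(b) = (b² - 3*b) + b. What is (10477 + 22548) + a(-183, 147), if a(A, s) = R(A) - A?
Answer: 65614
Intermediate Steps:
F(b) = b² - 2*b
R(h) = 15 + h² + 6*h (R(h) = (h² + 6*h) + 5*(-2 + 5) = (h² + 6*h) + 5*3 = (h² + 6*h) + 15 = 15 + h² + 6*h)
a(A, s) = 15 + A² + 5*A (a(A, s) = (15 + A² + 6*A) - A = 15 + A² + 5*A)
(10477 + 22548) + a(-183, 147) = (10477 + 22548) + (15 + (-183)² + 5*(-183)) = 33025 + (15 + 33489 - 915) = 33025 + 32589 = 65614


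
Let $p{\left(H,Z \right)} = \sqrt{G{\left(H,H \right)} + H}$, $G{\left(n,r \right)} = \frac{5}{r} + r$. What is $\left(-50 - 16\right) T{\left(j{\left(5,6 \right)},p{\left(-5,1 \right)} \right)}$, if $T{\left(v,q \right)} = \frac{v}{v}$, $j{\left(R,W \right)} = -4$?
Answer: $-66$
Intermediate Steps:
$G{\left(n,r \right)} = r + \frac{5}{r}$
$p{\left(H,Z \right)} = \sqrt{2 H + \frac{5}{H}}$ ($p{\left(H,Z \right)} = \sqrt{\left(H + \frac{5}{H}\right) + H} = \sqrt{2 H + \frac{5}{H}}$)
$T{\left(v,q \right)} = 1$
$\left(-50 - 16\right) T{\left(j{\left(5,6 \right)},p{\left(-5,1 \right)} \right)} = \left(-50 - 16\right) 1 = \left(-66\right) 1 = -66$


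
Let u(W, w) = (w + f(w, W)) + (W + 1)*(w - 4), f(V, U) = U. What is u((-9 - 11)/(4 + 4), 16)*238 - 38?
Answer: -1109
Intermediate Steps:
u(W, w) = W + w + (1 + W)*(-4 + w) (u(W, w) = (w + W) + (W + 1)*(w - 4) = (W + w) + (1 + W)*(-4 + w) = W + w + (1 + W)*(-4 + w))
u((-9 - 11)/(4 + 4), 16)*238 - 38 = (-4 - 3*(-9 - 11)/(4 + 4) + 2*16 + ((-9 - 11)/(4 + 4))*16)*238 - 38 = (-4 - (-60)/8 + 32 - 20/8*16)*238 - 38 = (-4 - (-60)/8 + 32 - 20*⅛*16)*238 - 38 = (-4 - 3*(-5/2) + 32 - 5/2*16)*238 - 38 = (-4 + 15/2 + 32 - 40)*238 - 38 = -9/2*238 - 38 = -1071 - 38 = -1109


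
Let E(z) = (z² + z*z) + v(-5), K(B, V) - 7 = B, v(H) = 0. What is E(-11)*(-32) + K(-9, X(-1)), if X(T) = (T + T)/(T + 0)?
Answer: -7746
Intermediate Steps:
X(T) = 2 (X(T) = (2*T)/T = 2)
K(B, V) = 7 + B
E(z) = 2*z² (E(z) = (z² + z*z) + 0 = (z² + z²) + 0 = 2*z² + 0 = 2*z²)
E(-11)*(-32) + K(-9, X(-1)) = (2*(-11)²)*(-32) + (7 - 9) = (2*121)*(-32) - 2 = 242*(-32) - 2 = -7744 - 2 = -7746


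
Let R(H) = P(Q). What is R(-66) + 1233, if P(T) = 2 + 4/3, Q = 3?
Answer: 3709/3 ≈ 1236.3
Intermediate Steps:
P(T) = 10/3 (P(T) = 2 + 4*(⅓) = 2 + 4/3 = 10/3)
R(H) = 10/3
R(-66) + 1233 = 10/3 + 1233 = 3709/3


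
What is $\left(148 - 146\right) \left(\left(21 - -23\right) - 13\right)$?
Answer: $62$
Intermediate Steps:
$\left(148 - 146\right) \left(\left(21 - -23\right) - 13\right) = 2 \left(\left(21 + 23\right) - 13\right) = 2 \left(44 - 13\right) = 2 \cdot 31 = 62$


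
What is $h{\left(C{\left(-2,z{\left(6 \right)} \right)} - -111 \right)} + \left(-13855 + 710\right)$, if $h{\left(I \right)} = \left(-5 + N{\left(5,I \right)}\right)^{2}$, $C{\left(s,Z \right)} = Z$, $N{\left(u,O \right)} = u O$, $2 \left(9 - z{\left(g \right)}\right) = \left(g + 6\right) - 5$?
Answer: $\frac{1281445}{4} \approx 3.2036 \cdot 10^{5}$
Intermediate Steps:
$z{\left(g \right)} = \frac{17}{2} - \frac{g}{2}$ ($z{\left(g \right)} = 9 - \frac{\left(g + 6\right) - 5}{2} = 9 - \frac{\left(6 + g\right) - 5}{2} = 9 - \frac{1 + g}{2} = 9 - \left(\frac{1}{2} + \frac{g}{2}\right) = \frac{17}{2} - \frac{g}{2}$)
$N{\left(u,O \right)} = O u$
$h{\left(I \right)} = \left(-5 + 5 I\right)^{2}$ ($h{\left(I \right)} = \left(-5 + I 5\right)^{2} = \left(-5 + 5 I\right)^{2}$)
$h{\left(C{\left(-2,z{\left(6 \right)} \right)} - -111 \right)} + \left(-13855 + 710\right) = 25 \left(-1 + \left(\left(\frac{17}{2} - 3\right) - -111\right)\right)^{2} + \left(-13855 + 710\right) = 25 \left(-1 + \left(\left(\frac{17}{2} - 3\right) + 111\right)\right)^{2} - 13145 = 25 \left(-1 + \left(\frac{11}{2} + 111\right)\right)^{2} - 13145 = 25 \left(-1 + \frac{233}{2}\right)^{2} - 13145 = 25 \left(\frac{231}{2}\right)^{2} - 13145 = 25 \cdot \frac{53361}{4} - 13145 = \frac{1334025}{4} - 13145 = \frac{1281445}{4}$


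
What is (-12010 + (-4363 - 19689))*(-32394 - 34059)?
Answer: 2396428086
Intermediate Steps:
(-12010 + (-4363 - 19689))*(-32394 - 34059) = (-12010 - 24052)*(-66453) = -36062*(-66453) = 2396428086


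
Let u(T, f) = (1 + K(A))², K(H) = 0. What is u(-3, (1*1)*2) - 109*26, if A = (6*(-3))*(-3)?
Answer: -2833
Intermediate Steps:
A = 54 (A = -18*(-3) = 54)
u(T, f) = 1 (u(T, f) = (1 + 0)² = 1² = 1)
u(-3, (1*1)*2) - 109*26 = 1 - 109*26 = 1 - 2834 = -2833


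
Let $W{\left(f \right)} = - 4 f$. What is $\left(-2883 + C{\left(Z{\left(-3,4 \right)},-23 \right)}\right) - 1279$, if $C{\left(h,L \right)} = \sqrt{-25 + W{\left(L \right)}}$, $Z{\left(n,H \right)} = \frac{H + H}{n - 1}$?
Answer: $-4162 + \sqrt{67} \approx -4153.8$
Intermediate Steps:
$Z{\left(n,H \right)} = \frac{2 H}{-1 + n}$
$C{\left(h,L \right)} = \sqrt{-25 - 4 L}$
$\left(-2883 + C{\left(Z{\left(-3,4 \right)},-23 \right)}\right) - 1279 = \left(-2883 + \sqrt{-25 - -92}\right) - 1279 = \left(-2883 + \sqrt{-25 + 92}\right) - 1279 = \left(-2883 + \sqrt{67}\right) - 1279 = -4162 + \sqrt{67}$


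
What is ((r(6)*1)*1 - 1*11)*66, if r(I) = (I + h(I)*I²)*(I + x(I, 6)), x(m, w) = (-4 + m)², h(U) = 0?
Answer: 3234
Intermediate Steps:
r(I) = I*(I + (-4 + I)²) (r(I) = (I + 0*I²)*(I + (-4 + I)²) = (I + 0)*(I + (-4 + I)²) = I*(I + (-4 + I)²))
((r(6)*1)*1 - 1*11)*66 = (((6*(6 + (-4 + 6)²))*1)*1 - 1*11)*66 = (((6*(6 + 2²))*1)*1 - 11)*66 = (((6*(6 + 4))*1)*1 - 11)*66 = (((6*10)*1)*1 - 11)*66 = ((60*1)*1 - 11)*66 = (60*1 - 11)*66 = (60 - 11)*66 = 49*66 = 3234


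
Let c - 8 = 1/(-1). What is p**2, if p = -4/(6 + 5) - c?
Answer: 6561/121 ≈ 54.223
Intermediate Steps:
c = 7 (c = 8 + 1/(-1) = 8 - 1 = 7)
p = -81/11 (p = -4/(6 + 5) - 1*7 = -4/11 - 7 = -81/11 ≈ -7.3636)
p**2 = (-81/11)**2 = 6561/121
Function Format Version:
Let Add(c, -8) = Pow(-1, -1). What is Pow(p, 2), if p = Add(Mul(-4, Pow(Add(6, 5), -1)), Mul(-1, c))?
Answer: Rational(6561, 121) ≈ 54.223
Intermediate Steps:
c = 7 (c = Add(8, Pow(-1, -1)) = Add(8, -1) = 7)
p = Rational(-81, 11) (p = Add(Mul(-4, Pow(Add(6, 5), -1)), Mul(-1, 7)) = Add(Mul(-4, Pow(11, -1)), -7) = Add(Mul(-4, Rational(1, 11)), -7) = Add(Rational(-4, 11), -7) = Rational(-81, 11) ≈ -7.3636)
Pow(p, 2) = Pow(Rational(-81, 11), 2) = Rational(6561, 121)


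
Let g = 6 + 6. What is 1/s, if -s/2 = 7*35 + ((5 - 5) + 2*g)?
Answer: -1/538 ≈ -0.0018587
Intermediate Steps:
g = 12
s = -538 (s = -2*(7*35 + ((5 - 5) + 2*12)) = -2*(245 + (0 + 24)) = -2*(245 + 24) = -2*269 = -538)
1/s = 1/(-538) = -1/538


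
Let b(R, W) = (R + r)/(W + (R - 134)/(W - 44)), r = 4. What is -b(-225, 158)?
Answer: 25194/17653 ≈ 1.4272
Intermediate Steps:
b(R, W) = (4 + R)/(W + (-134 + R)/(-44 + W)) (b(R, W) = (R + 4)/(W + (R - 134)/(W - 44)) = (4 + R)/(W + (-134 + R)/(-44 + W)))
-b(-225, 158) = -(-176 - 44*(-225) + 4*158 - 225*158)/(-134 - 225 + 158**2 - 44*158) = -(-176 + 9900 + 632 - 35550)/(-134 - 225 + 24964 - 6952) = -(-25194)/17653 = -1*(-25194/17653) = 25194/17653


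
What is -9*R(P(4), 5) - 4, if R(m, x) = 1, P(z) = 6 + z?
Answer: -13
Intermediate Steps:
-9*R(P(4), 5) - 4 = -9*1 - 4 = -9 - 4 = -13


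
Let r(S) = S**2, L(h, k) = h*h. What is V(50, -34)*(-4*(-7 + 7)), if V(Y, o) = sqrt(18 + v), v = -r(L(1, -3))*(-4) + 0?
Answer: 0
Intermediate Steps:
L(h, k) = h**2
v = 4 (v = -(1**2)**2*(-4) + 0 = -1*1**2*(-4) + 0 = -1*1*(-4) + 0 = -1*(-4) + 0 = 4 + 0 = 4)
V(Y, o) = sqrt(22) (V(Y, o) = sqrt(18 + 4) = sqrt(22))
V(50, -34)*(-4*(-7 + 7)) = sqrt(22)*(-4*(-7 + 7)) = sqrt(22)*(-4*0) = sqrt(22)*0 = 0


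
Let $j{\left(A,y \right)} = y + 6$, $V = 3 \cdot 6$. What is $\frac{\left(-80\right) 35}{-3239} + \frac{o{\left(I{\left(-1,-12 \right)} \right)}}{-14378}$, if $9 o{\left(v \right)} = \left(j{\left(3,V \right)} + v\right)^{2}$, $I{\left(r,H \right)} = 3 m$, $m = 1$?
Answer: $\frac{506279}{589498} \approx 0.85883$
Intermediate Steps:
$V = 18$
$j{\left(A,y \right)} = 6 + y$
$I{\left(r,H \right)} = 3$ ($I{\left(r,H \right)} = 3 \cdot 1 = 3$)
$o{\left(v \right)} = \frac{\left(24 + v\right)^{2}}{9}$ ($o{\left(v \right)} = \frac{\left(\left(6 + 18\right) + v\right)^{2}}{9} = \frac{\left(24 + v\right)^{2}}{9}$)
$\frac{\left(-80\right) 35}{-3239} + \frac{o{\left(I{\left(-1,-12 \right)} \right)}}{-14378} = \frac{\left(-80\right) 35}{-3239} + \frac{\frac{1}{9} \left(24 + 3\right)^{2}}{-14378} = \left(-2800\right) \left(- \frac{1}{3239}\right) + \frac{27^{2}}{9} \left(- \frac{1}{14378}\right) = \frac{2800}{3239} + \frac{1}{9} \cdot 729 \left(- \frac{1}{14378}\right) = \frac{2800}{3239} + 81 \left(- \frac{1}{14378}\right) = \frac{2800}{3239} - \frac{81}{14378} = \frac{506279}{589498}$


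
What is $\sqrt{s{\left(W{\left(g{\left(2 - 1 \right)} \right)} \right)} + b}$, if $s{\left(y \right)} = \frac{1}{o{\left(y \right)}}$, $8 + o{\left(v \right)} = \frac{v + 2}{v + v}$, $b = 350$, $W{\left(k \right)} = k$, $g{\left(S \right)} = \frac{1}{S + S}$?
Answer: $\frac{2 \sqrt{10582}}{11} \approx 18.703$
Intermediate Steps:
$g{\left(S \right)} = \frac{1}{2 S}$
$o{\left(v \right)} = -8 + \frac{2 + v}{2 v}$ ($o{\left(v \right)} = -8 + \frac{v + 2}{v + v} = -8 + \frac{2 + v}{2 v}$)
$s{\left(y \right)} = \frac{1}{- \frac{15}{2} + \frac{1}{y}}$
$\sqrt{s{\left(W{\left(g{\left(2 - 1 \right)} \right)} \right)} + b} = \sqrt{- \frac{2 \frac{1}{2 \left(2 - 1\right)}}{-2 + 15 \frac{1}{2 \left(2 - 1\right)}} + 350} = \sqrt{- \frac{2 \frac{1}{2 \cdot 1}}{-2 + 15 \frac{1}{2 \cdot 1}} + 350} = \sqrt{- \frac{2 \cdot \frac{1}{2} \cdot 1}{-2 + 15 \cdot \frac{1}{2} \cdot 1} + 350} = \sqrt{\left(-2\right) \frac{1}{2} \frac{1}{-2 + 15 \cdot \frac{1}{2}} + 350} = \sqrt{\left(-2\right) \frac{1}{2} \frac{1}{-2 + \frac{15}{2}} + 350} = \sqrt{\left(-2\right) \frac{1}{2} \frac{1}{\frac{11}{2}} + 350} = \sqrt{\left(-2\right) \frac{1}{2} \cdot \frac{2}{11} + 350} = \sqrt{- \frac{2}{11} + 350} = \sqrt{\frac{3848}{11}} = \frac{2 \sqrt{10582}}{11}$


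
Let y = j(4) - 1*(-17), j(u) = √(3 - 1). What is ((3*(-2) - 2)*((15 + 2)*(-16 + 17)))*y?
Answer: -2312 - 136*√2 ≈ -2504.3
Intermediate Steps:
j(u) = √2
y = 17 + √2 (y = √2 - 1*(-17) = √2 + 17 = 17 + √2 ≈ 18.414)
((3*(-2) - 2)*((15 + 2)*(-16 + 17)))*y = ((3*(-2) - 2)*((15 + 2)*(-16 + 17)))*(17 + √2) = ((-6 - 2)*(17*1))*(17 + √2) = (-8*17)*(17 + √2) = -136*(17 + √2) = -2312 - 136*√2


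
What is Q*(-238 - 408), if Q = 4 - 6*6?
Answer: 20672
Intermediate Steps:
Q = -32 (Q = 4 - 36 = -32)
Q*(-238 - 408) = -32*(-238 - 408) = -32*(-646) = 20672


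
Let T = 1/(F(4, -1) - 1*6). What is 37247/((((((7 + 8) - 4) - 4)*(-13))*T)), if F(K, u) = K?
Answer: 10642/13 ≈ 818.62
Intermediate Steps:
T = -½ (T = 1/(4 - 1*6) = 1/(4 - 6) = 1/(-2) = -½ ≈ -0.50000)
37247/((((((7 + 8) - 4) - 4)*(-13))*T)) = 37247/((((((7 + 8) - 4) - 4)*(-13))*(-½))) = 37247/(((((15 - 4) - 4)*(-13))*(-½))) = 37247/((((11 - 4)*(-13))*(-½))) = 37247/(((7*(-13))*(-½))) = 37247/((-91*(-½))) = 37247/(91/2) = 37247*(2/91) = 10642/13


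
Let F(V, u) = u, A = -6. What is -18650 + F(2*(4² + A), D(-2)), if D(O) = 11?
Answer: -18639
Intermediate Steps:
-18650 + F(2*(4² + A), D(-2)) = -18650 + 11 = -18639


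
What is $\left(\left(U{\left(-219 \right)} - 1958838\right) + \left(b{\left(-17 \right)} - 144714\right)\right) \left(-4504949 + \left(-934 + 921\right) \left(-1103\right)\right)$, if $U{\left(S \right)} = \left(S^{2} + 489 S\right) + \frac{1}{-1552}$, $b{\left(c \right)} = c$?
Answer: $\frac{7536386101203945}{776} \approx 9.7118 \cdot 10^{12}$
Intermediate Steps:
$U{\left(S \right)} = - \frac{1}{1552} + S^{2} + 489 S$ ($U{\left(S \right)} = \left(S^{2} + 489 S\right) - \frac{1}{1552} = - \frac{1}{1552} + S^{2} + 489 S$)
$\left(\left(U{\left(-219 \right)} - 1958838\right) + \left(b{\left(-17 \right)} - 144714\right)\right) \left(-4504949 + \left(-934 + 921\right) \left(-1103\right)\right) = \left(\left(\left(- \frac{1}{1552} + \left(-219\right)^{2} + 489 \left(-219\right)\right) - 1958838\right) - 144731\right) \left(-4504949 + \left(-934 + 921\right) \left(-1103\right)\right) = \left(\left(\left(- \frac{1}{1552} + 47961 - 107091\right) - 1958838\right) - 144731\right) \left(-4504949 - -14339\right) = \left(\left(- \frac{91769761}{1552} - 1958838\right) - 144731\right) \left(-4504949 + 14339\right) = \left(- \frac{3131886337}{1552} - 144731\right) \left(-4490610\right) = \left(- \frac{3356508849}{1552}\right) \left(-4490610\right) = \frac{7536386101203945}{776}$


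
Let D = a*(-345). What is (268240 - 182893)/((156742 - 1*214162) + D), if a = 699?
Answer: -9483/33175 ≈ -0.28585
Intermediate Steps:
D = -241155 (D = 699*(-345) = -241155)
(268240 - 182893)/((156742 - 1*214162) + D) = (268240 - 182893)/((156742 - 1*214162) - 241155) = 85347/((156742 - 214162) - 241155) = 85347/(-57420 - 241155) = 85347/(-298575) = 85347*(-1/298575) = -9483/33175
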